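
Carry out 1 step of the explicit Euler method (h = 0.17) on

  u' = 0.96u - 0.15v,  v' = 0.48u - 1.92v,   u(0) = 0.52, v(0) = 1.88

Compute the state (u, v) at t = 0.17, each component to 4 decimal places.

Euler on (u,v): u_{n+1} = u_n + h·u', v_{n+1} = v_n + h·v'.
0.000000: (0.520000, 1.880000); f=(0.217200, -3.360000) → (0.556924, 1.308800)
(u(0.17), v(0.17)) ≈ (0.5569, 1.3088)

0.5569, 1.3088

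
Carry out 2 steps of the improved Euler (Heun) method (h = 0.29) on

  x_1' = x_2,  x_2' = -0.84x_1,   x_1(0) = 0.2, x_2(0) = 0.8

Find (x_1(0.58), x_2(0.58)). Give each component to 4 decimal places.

Heun on (x_1,x_2): k1 = f(x_n, state_n); k2 = f(x_n + h, state_n + h·k1); state_{n+1} = state_n + (h/2)·(k1 + k2).
0.000000: (0.200000, 0.800000)
  k1 = (0.800000, -0.168000)
  predictor → (0.432000, 0.751280)
  k2 = (0.751280, -0.362880)
  → (0.424936, 0.723022)
0.290000: (0.424936, 0.723022)
  k1 = (0.723022, -0.356946)
  predictor → (0.634612, 0.619508)
  k2 = (0.619508, -0.533074)
  → (0.619603, 0.593969)
(x_1(0.58), x_2(0.58)) ≈ (0.6196, 0.5940)

0.6196, 0.5940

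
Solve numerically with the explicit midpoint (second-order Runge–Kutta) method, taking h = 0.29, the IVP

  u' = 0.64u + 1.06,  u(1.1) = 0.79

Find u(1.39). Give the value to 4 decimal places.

1.2862

Midpoint: k1 = f(t_n, u_n); k2 = f(t_n + h/2, u_n + (h/2)·k1); u_{n+1} = u_n + h·k2.
t=1.100000, u=0.790000:
  k1 = f(1.100000, 0.790000) = 1.565600
  k2 = f(1.245000, 1.017012) = 1.710888
  u ← 0.790000 + 0.29·1.710888 = 1.286157
u(1.39) ≈ 1.2862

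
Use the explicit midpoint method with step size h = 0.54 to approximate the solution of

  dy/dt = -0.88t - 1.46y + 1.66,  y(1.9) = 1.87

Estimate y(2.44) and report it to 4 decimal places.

Midpoint: k1 = f(t_n, y_n); k2 = f(t_n + h/2, y_n + (h/2)·k1); y_{n+1} = y_n + h·k2.
t=1.900000, y=1.870000:
  k1 = f(1.900000, 1.870000) = -2.742200
  k2 = f(2.170000, 1.129606) = -1.898825
  y ← 1.870000 + 0.54·(-1.898825) = 0.844635
y(2.44) ≈ 0.8446

0.8446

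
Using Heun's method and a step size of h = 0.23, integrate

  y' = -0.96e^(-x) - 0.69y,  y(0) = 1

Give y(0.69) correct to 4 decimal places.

0.2544

Heun: k1 = f(x_n, y_n); k2 = f(x_n + h, y_n + h·k1); y_{n+1} = y_n + (h/2)·(k1 + k2).
x=0.000000, y=1.000000:
  k1 = f(0.000000, 1.000000) = -1.650000
  k2 = f(0.230000, 0.620500) = -1.190897
  y ← 1.000000 + (0.23/2)·(-1.650000 + (-1.190897)) = 0.673297
x=0.230000, y=0.673297:
  k1 = f(0.230000, 0.673297) = -1.227327
  k2 = f(0.460000, 0.391012) = -0.875830
  y ← 0.673297 + (0.23/2)·(-1.227327 + (-0.875830)) = 0.431434
x=0.460000, y=0.431434:
  k1 = f(0.460000, 0.431434) = -0.903722
  k2 = f(0.690000, 0.223578) = -0.635782
  y ← 0.431434 + (0.23/2)·(-0.903722 + (-0.635782)) = 0.254391
y(0.69) ≈ 0.2544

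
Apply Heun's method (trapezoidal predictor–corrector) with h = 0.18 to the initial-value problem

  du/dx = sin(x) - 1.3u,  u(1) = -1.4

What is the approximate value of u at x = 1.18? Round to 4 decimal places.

-0.9695

Heun: k1 = f(x_n, u_n); k2 = f(x_n + h, u_n + h·k1); u_{n+1} = u_n + (h/2)·(k1 + k2).
x=1.000000, u=-1.400000:
  k1 = f(1.000000, -1.400000) = 2.661471
  k2 = f(1.180000, -0.920935) = 2.121822
  u ← -1.400000 + (0.18/2)·(2.661471 + 2.121822) = -0.969504
u(1.18) ≈ -0.9695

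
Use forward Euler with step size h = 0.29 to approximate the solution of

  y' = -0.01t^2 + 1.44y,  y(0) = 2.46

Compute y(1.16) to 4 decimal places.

9.9305

Euler: y_{n+1} = y_n + h·f(t_n, y_n).
t=0.000000, y=2.460000: f=3.542400 → y ← 2.460000 + 0.29·3.542400 = 3.487296
t=0.290000, y=3.487296: f=5.020865 → y ← 3.487296 + 0.29·5.020865 = 4.943347
t=0.580000, y=4.943347: f=7.115056 → y ← 4.943347 + 0.29·7.115056 = 7.006713
t=0.870000, y=7.006713: f=10.082098 → y ← 7.006713 + 0.29·10.082098 = 9.930521
y(1.16) ≈ 9.9305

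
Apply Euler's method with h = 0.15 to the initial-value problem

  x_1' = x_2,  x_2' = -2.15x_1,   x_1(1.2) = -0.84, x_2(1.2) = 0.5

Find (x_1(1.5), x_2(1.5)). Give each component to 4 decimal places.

-0.6494, 1.0176

Euler on (x_1,x_2): x_1_{n+1} = x_1_n + h·x_1', x_2_{n+1} = x_2_n + h·x_2'.
1.200000: (-0.840000, 0.500000); f=(0.500000, 1.806000) → (-0.765000, 0.770900)
1.350000: (-0.765000, 0.770900); f=(0.770900, 1.644750) → (-0.649365, 1.017612)
(x_1(1.5), x_2(1.5)) ≈ (-0.6494, 1.0176)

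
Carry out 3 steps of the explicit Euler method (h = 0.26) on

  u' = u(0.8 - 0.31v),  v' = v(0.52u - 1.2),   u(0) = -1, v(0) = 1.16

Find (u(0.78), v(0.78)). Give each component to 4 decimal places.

-1.5210, 0.1770

Euler on (u,v): u_{n+1} = u_n + h·u', v_{n+1} = v_n + h·v'.
0.000000: (-1.000000, 1.160000); f=(-0.440400, -1.995200) → (-1.114504, 0.641248)
0.260000: (-1.114504, 0.641248); f=(-0.670054, -1.141128) → (-1.288718, 0.344555)
0.520000: (-1.288718, 0.344555); f=(-0.893324, -0.644363) → (-1.520982, 0.177020)
(u(0.78), v(0.78)) ≈ (-1.5210, 0.1770)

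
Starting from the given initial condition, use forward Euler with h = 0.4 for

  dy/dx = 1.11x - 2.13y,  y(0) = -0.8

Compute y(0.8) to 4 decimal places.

0.1601

Euler: y_{n+1} = y_n + h·f(x_n, y_n).
x=0.000000, y=-0.800000: f=1.704000 → y ← -0.800000 + 0.4·1.704000 = -0.118400
x=0.400000, y=-0.118400: f=0.696192 → y ← -0.118400 + 0.4·0.696192 = 0.160077
y(0.8) ≈ 0.1601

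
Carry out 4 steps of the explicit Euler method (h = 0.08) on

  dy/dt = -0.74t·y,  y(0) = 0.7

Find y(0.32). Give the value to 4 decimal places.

0.6803

Euler: y_{n+1} = y_n + h·f(t_n, y_n).
t=0.000000, y=0.700000: f=0.000000 → y ← 0.700000 + 0.08·0.000000 = 0.700000
t=0.080000, y=0.700000: f=-0.041440 → y ← 0.700000 + 0.08·(-0.041440) = 0.696685
t=0.160000, y=0.696685: f=-0.082487 → y ← 0.696685 + 0.08·(-0.082487) = 0.690086
t=0.240000, y=0.690086: f=-0.122559 → y ← 0.690086 + 0.08·(-0.122559) = 0.680281
y(0.32) ≈ 0.6803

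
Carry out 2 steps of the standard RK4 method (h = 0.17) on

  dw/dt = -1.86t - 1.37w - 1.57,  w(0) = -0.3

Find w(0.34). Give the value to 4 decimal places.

-0.7076

RK4: k1 = f(t_n, w_n); k2 = f(t_n + h/2, w_n + (h/2)·k1); k3 = f(t_n + h/2, w_n + (h/2)·k2); k4 = f(t_n + h, w_n + h·k3); w_{n+1} = w_n + (h/6)·(k1 + 2k2 + 2k3 + k4).
t=0.000000, w=-0.300000:
  k1 = f(0.000000, -0.300000) = -1.159000
  k2 = f(0.085000, -0.398515) = -1.182134
  k3 = f(0.085000, -0.400481) = -1.179440
  k4 = f(0.170000, -0.500505) = -1.200508
  w ← -0.300000 + (0.17/6)·(k1 + 2k2 + 2k3 + k4) = -0.500675
t=0.170000, w=-0.500675:
  k1 = f(0.170000, -0.500675) = -1.200275
  k2 = f(0.255000, -0.602699) = -1.218603
  k3 = f(0.255000, -0.604257) = -1.216469
  k4 = f(0.340000, -0.707475) = -1.233159
  w ← -0.500675 + (0.17/6)·(k1 + 2k2 + 2k3 + k4) = -0.707610
w(0.34) ≈ -0.7076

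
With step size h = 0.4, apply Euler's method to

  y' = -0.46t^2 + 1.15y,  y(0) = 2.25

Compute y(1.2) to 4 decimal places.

Euler: y_{n+1} = y_n + h·f(t_n, y_n).
t=0.000000, y=2.250000: f=2.587500 → y ← 2.250000 + 0.4·2.587500 = 3.285000
t=0.400000, y=3.285000: f=3.704150 → y ← 3.285000 + 0.4·3.704150 = 4.766660
t=0.800000, y=4.766660: f=5.187259 → y ← 4.766660 + 0.4·5.187259 = 6.841564
y(1.2) ≈ 6.8416

6.8416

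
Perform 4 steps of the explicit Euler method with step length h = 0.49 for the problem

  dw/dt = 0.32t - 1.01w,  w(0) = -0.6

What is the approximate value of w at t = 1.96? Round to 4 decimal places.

0.2887

Euler: w_{n+1} = w_n + h·f(t_n, w_n).
t=0.000000, w=-0.600000: f=0.606000 → w ← -0.600000 + 0.49·0.606000 = -0.303060
t=0.490000, w=-0.303060: f=0.462891 → w ← -0.303060 + 0.49·0.462891 = -0.076244
t=0.980000, w=-0.076244: f=0.390606 → w ← -0.076244 + 0.49·0.390606 = 0.115153
t=1.470000, w=0.115153: f=0.354095 → w ← 0.115153 + 0.49·0.354095 = 0.288660
w(1.96) ≈ 0.2887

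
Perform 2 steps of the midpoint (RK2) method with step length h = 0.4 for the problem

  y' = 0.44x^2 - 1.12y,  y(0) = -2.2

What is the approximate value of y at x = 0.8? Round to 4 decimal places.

-0.8746

Midpoint: k1 = f(x_n, y_n); k2 = f(x_n + h/2, y_n + (h/2)·k1); y_{n+1} = y_n + h·k2.
x=0.000000, y=-2.200000:
  k1 = f(0.000000, -2.200000) = 2.464000
  k2 = f(0.200000, -1.707200) = 1.929664
  y ← -2.200000 + 0.4·1.929664 = -1.428134
x=0.400000, y=-1.428134:
  k1 = f(0.400000, -1.428134) = 1.669911
  k2 = f(0.600000, -1.094152) = 1.383851
  y ← -1.428134 + 0.4·1.383851 = -0.874594
y(0.8) ≈ -0.8746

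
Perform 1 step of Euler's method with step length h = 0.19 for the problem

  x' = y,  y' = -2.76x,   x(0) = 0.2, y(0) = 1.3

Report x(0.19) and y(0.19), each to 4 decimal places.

Euler on (x,y): x_{n+1} = x_n + h·x', y_{n+1} = y_n + h·y'.
0.000000: (0.200000, 1.300000); f=(1.300000, -0.552000) → (0.447000, 1.195120)
(x(0.19), y(0.19)) ≈ (0.4470, 1.1951)

0.4470, 1.1951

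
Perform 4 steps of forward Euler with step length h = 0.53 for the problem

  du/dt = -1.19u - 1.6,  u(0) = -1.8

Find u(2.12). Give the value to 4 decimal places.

-1.3530

Euler: u_{n+1} = u_n + h·f(t_n, u_n).
t=0.000000, u=-1.800000: f=0.542000 → u ← -1.800000 + 0.53·0.542000 = -1.512740
t=0.530000, u=-1.512740: f=0.200161 → u ← -1.512740 + 0.53·0.200161 = -1.406655
t=1.060000, u=-1.406655: f=0.073919 → u ← -1.406655 + 0.53·0.073919 = -1.367478
t=1.590000, u=-1.367478: f=0.027298 → u ← -1.367478 + 0.53·0.027298 = -1.353009
u(2.12) ≈ -1.3530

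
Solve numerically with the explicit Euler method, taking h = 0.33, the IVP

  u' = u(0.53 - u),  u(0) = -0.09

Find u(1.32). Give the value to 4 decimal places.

Euler: u_{n+1} = u_n + h·f(t_n, u_n).
t=0.000000, u=-0.090000: f=-0.055800 → u ← -0.090000 + 0.33·(-0.055800) = -0.108414
t=0.330000, u=-0.108414: f=-0.069213 → u ← -0.108414 + 0.33·(-0.069213) = -0.131254
t=0.660000, u=-0.131254: f=-0.086792 → u ← -0.131254 + 0.33·(-0.086792) = -0.159896
t=0.990000, u=-0.159896: f=-0.110311 → u ← -0.159896 + 0.33·(-0.110311) = -0.196299
u(1.32) ≈ -0.1963

-0.1963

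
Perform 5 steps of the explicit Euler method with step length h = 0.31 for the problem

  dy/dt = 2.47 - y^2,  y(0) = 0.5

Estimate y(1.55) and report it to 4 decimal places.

Euler: y_{n+1} = y_n + h·f(t_n, y_n).
t=0.000000, y=0.500000: f=2.220000 → y ← 0.500000 + 0.31·2.220000 = 1.188200
t=0.310000, y=1.188200: f=1.058181 → y ← 1.188200 + 0.31·1.058181 = 1.516236
t=0.620000, y=1.516236: f=0.171028 → y ← 1.516236 + 0.31·0.171028 = 1.569255
t=0.930000, y=1.569255: f=0.007439 → y ← 1.569255 + 0.31·0.007439 = 1.571561
t=1.240000, y=1.571561: f=0.000196 → y ← 1.571561 + 0.31·0.000196 = 1.571622
y(1.55) ≈ 1.5716

1.5716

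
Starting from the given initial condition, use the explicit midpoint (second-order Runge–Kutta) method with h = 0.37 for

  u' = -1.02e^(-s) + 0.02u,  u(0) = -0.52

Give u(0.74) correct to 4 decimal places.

-1.0628

Midpoint: k1 = f(s_n, u_n); k2 = f(s_n + h/2, u_n + (h/2)·k1); u_{n+1} = u_n + h·k2.
s=0.000000, u=-0.520000:
  k1 = f(0.000000, -0.520000) = -1.030400
  k2 = f(0.185000, -0.710624) = -0.861939
  u ← -0.520000 + 0.37·(-0.861939) = -0.838917
s=0.370000, u=-0.838917:
  k1 = f(0.370000, -0.838917) = -0.721327
  k2 = f(0.555000, -0.972363) = -0.605001
  u ← -0.838917 + 0.37·(-0.605001) = -1.062768
u(0.74) ≈ -1.0628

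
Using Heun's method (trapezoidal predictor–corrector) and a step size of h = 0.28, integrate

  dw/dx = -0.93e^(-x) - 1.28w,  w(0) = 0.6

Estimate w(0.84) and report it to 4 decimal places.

-0.0806

Heun: k1 = f(x_n, w_n); k2 = f(x_n + h, w_n + h·k1); w_{n+1} = w_n + (h/2)·(k1 + k2).
x=0.000000, w=0.600000:
  k1 = f(0.000000, 0.600000) = -1.698000
  k2 = f(0.280000, 0.124560) = -0.862316
  w ← 0.600000 + (0.28/2)·(-1.698000 + (-0.862316)) = 0.241556
x=0.280000, w=0.241556:
  k1 = f(0.280000, 0.241556) = -1.012070
  k2 = f(0.560000, -0.041824) = -0.477690
  w ← 0.241556 + (0.28/2)·(-1.012070 + (-0.477690)) = 0.032989
x=0.560000, w=0.032989:
  k1 = f(0.560000, 0.032989) = -0.573451
  k2 = f(0.840000, -0.127577) = -0.238192
  w ← 0.032989 + (0.28/2)·(-0.573451 + (-0.238192)) = -0.080641
w(0.84) ≈ -0.0806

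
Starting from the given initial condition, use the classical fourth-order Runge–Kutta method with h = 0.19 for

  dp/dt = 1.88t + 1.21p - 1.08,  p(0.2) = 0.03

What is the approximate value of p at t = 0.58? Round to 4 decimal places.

-0.1330

RK4: k1 = f(t_n, p_n); k2 = f(t_n + h/2, p_n + (h/2)·k1); k3 = f(t_n + h/2, p_n + (h/2)·k2); k4 = f(t_n + h, p_n + h·k3); p_{n+1} = p_n + (h/6)·(k1 + 2k2 + 2k3 + k4).
t=0.200000, p=0.030000:
  k1 = f(0.200000, 0.030000) = -0.667700
  k2 = f(0.295000, -0.033432) = -0.565852
  k3 = f(0.295000, -0.023756) = -0.554145
  k4 = f(0.390000, -0.075287) = -0.437898
  p ← 0.030000 + (0.19/6)·(k1 + 2k2 + 2k3 + k4) = -0.075944
t=0.390000, p=-0.075944:
  k1 = f(0.390000, -0.075944) = -0.438692
  k2 = f(0.485000, -0.117619) = -0.310520
  k3 = f(0.485000, -0.105443) = -0.295786
  k4 = f(0.580000, -0.132143) = -0.149493
  p ← -0.075944 + (0.19/6)·(k1 + 2k2 + 2k3 + k4) = -0.132969
p(0.58) ≈ -0.1330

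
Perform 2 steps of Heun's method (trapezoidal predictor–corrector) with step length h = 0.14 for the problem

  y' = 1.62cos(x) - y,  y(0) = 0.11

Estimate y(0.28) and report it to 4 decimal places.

0.4713

Heun: k1 = f(x_n, y_n); k2 = f(x_n + h, y_n + h·k1); y_{n+1} = y_n + (h/2)·(k1 + k2).
x=0.000000, y=0.110000:
  k1 = f(0.000000, 0.110000) = 1.510000
  k2 = f(0.140000, 0.321400) = 1.282750
  y ← 0.110000 + (0.14/2)·(1.510000 + 1.282750) = 0.305492
x=0.140000, y=0.305492:
  k1 = f(0.140000, 0.305492) = 1.298657
  k2 = f(0.280000, 0.487305) = 1.069605
  y ← 0.305492 + (0.14/2)·(1.298657 + 1.069605) = 0.471271
y(0.28) ≈ 0.4713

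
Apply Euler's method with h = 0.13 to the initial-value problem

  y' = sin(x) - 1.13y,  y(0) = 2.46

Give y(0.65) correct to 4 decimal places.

Euler: y_{n+1} = y_n + h·f(x_n, y_n).
x=0.000000, y=2.460000: f=-2.779800 → y ← 2.460000 + 0.13·(-2.779800) = 2.098626
x=0.130000, y=2.098626: f=-2.241813 → y ← 2.098626 + 0.13·(-2.241813) = 1.807190
x=0.260000, y=1.807190: f=-1.785044 → y ← 1.807190 + 0.13·(-1.785044) = 1.575134
x=0.390000, y=1.575134: f=-1.399714 → y ← 1.575134 + 0.13·(-1.399714) = 1.393172
x=0.520000, y=1.393172: f=-1.077404 → y ← 1.393172 + 0.13·(-1.077404) = 1.253109
y(0.65) ≈ 1.2531

1.2531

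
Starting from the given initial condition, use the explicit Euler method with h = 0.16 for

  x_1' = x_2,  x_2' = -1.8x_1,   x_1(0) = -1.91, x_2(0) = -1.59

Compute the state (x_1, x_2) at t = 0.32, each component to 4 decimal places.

-2.3308, -0.4166

Euler on (x_1,x_2): x_1_{n+1} = x_1_n + h·x_1', x_2_{n+1} = x_2_n + h·x_2'.
0.000000: (-1.910000, -1.590000); f=(-1.590000, 3.438000) → (-2.164400, -1.039920)
0.160000: (-2.164400, -1.039920); f=(-1.039920, 3.895920) → (-2.330787, -0.416573)
(x_1(0.32), x_2(0.32)) ≈ (-2.3308, -0.4166)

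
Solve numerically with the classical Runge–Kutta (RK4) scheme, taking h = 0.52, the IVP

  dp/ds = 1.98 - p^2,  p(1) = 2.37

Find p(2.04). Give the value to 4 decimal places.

1.4527

RK4: k1 = f(s_n, p_n); k2 = f(s_n + h/2, p_n + (h/2)·k1); k3 = f(s_n + h/2, p_n + (h/2)·k2); k4 = f(s_n + h, p_n + h·k3); p_{n+1} = p_n + (h/6)·(k1 + 2k2 + 2k3 + k4).
s=1.000000, p=2.370000:
  k1 = f(1.000000, 2.370000) = -3.636900
  k2 = f(1.260000, 1.424406) = -0.048932
  k3 = f(1.260000, 2.357278) = -3.576758
  k4 = f(1.520000, 0.510086) = 1.719812
  p ← 2.370000 + (0.52/6)·(k1 + 2k2 + 2k3 + k4) = 1.575399
s=1.520000, p=1.575399:
  k1 = f(1.520000, 1.575399) = -0.501883
  k2 = f(1.780000, 1.444910) = -0.107764
  k3 = f(1.780000, 1.547381) = -0.414387
  k4 = f(2.040000, 1.359918) = 0.130623
  p ← 1.575399 + (0.52/6)·(k1 + 2k2 + 2k3 + k4) = 1.452717
p(2.04) ≈ 1.4527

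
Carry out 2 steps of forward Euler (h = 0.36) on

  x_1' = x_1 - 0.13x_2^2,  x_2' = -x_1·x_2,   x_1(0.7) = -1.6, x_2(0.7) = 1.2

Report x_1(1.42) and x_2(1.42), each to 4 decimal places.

-3.2184, 3.4186

Euler on (x_1,x_2): x_1_{n+1} = x_1_n + h·x_1', x_2_{n+1} = x_2_n + h·x_2'.
0.700000: (-1.600000, 1.200000); f=(-1.787200, 1.920000) → (-2.243392, 1.891200)
1.060000: (-2.243392, 1.891200); f=(-2.708355, 4.242703) → (-3.218400, 3.418573)
(x_1(1.42), x_2(1.42)) ≈ (-3.2184, 3.4186)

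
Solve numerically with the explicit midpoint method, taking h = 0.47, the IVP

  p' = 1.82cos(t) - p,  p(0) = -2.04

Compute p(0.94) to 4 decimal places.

0.0395

Midpoint: k1 = f(t_n, p_n); k2 = f(t_n + h/2, p_n + (h/2)·k1); p_{n+1} = p_n + h·k2.
t=0.000000, p=-2.040000:
  k1 = f(0.000000, -2.040000) = 3.860000
  k2 = f(0.235000, -1.132900) = 2.902876
  p ← -2.040000 + 0.47·2.902876 = -0.675648
t=0.470000, p=-0.675648:
  k1 = f(0.470000, -0.675648) = 2.298303
  k2 = f(0.705000, -0.135547) = 1.521680
  p ← -0.675648 + 0.47·1.521680 = 0.039541
p(0.94) ≈ 0.0395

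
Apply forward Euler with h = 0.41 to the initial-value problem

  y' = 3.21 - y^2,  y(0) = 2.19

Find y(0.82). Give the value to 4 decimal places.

1.8838

Euler: y_{n+1} = y_n + h·f(s_n, y_n).
s=0.000000, y=2.190000: f=-1.586100 → y ← 2.190000 + 0.41·(-1.586100) = 1.539699
s=0.410000, y=1.539699: f=0.839327 → y ← 1.539699 + 0.41·0.839327 = 1.883823
y(0.82) ≈ 1.8838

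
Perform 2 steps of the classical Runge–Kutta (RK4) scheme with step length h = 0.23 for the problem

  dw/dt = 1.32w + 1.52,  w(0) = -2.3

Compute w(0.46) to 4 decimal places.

-3.2592

RK4: k1 = f(t_n, w_n); k2 = f(t_n + h/2, w_n + (h/2)·k1); k3 = f(t_n + h/2, w_n + (h/2)·k2); k4 = f(t_n + h, w_n + h·k3); w_{n+1} = w_n + (h/6)·(k1 + 2k2 + 2k3 + k4).
t=0.000000, w=-2.300000:
  k1 = f(0.000000, -2.300000) = -1.516000
  k2 = f(0.115000, -2.474340) = -1.746129
  k3 = f(0.115000, -2.500805) = -1.781062
  k4 = f(0.230000, -2.709644) = -2.056731
  w ← -2.300000 + (0.23/6)·(k1 + 2k2 + 2k3 + k4) = -2.707373
t=0.230000, w=-2.707373:
  k1 = f(0.230000, -2.707373) = -2.053732
  k2 = f(0.345000, -2.943552) = -2.365488
  k3 = f(0.345000, -2.979404) = -2.412813
  k4 = f(0.460000, -3.262320) = -2.786262
  w ← -2.707373 + (0.23/6)·(k1 + 2k2 + 2k3 + k4) = -3.259242
w(0.46) ≈ -3.2592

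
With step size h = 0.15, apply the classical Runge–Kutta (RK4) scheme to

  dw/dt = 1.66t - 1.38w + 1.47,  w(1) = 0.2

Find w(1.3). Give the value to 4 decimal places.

0.9665

RK4: k1 = f(t_n, w_n); k2 = f(t_n + h/2, w_n + (h/2)·k1); k3 = f(t_n + h/2, w_n + (h/2)·k2); k4 = f(t_n + h, w_n + h·k3); w_{n+1} = w_n + (h/6)·(k1 + 2k2 + 2k3 + k4).
t=1.000000, w=0.200000:
  k1 = f(1.000000, 0.200000) = 2.854000
  k2 = f(1.075000, 0.414050) = 2.683111
  k3 = f(1.075000, 0.401233) = 2.700798
  k4 = f(1.150000, 0.605120) = 2.543935
  w ← 0.200000 + (0.15/6)·(k1 + 2k2 + 2k3 + k4) = 0.604144
t=1.150000, w=0.604144:
  k1 = f(1.150000, 0.604144) = 2.545282
  k2 = f(1.225000, 0.795040) = 2.406345
  k3 = f(1.225000, 0.784620) = 2.420725
  k4 = f(1.300000, 0.967253) = 2.293191
  w ← 0.604144 + (0.15/6)·(k1 + 2k2 + 2k3 + k4) = 0.966459
w(1.3) ≈ 0.9665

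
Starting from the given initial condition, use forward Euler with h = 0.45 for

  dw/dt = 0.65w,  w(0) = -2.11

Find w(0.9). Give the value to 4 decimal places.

-3.5249

Euler: w_{n+1} = w_n + h·f(t_n, w_n).
t=0.000000, w=-2.110000: f=-1.371500 → w ← -2.110000 + 0.45·(-1.371500) = -2.727175
t=0.450000, w=-2.727175: f=-1.772664 → w ← -2.727175 + 0.45·(-1.772664) = -3.524874
w(0.9) ≈ -3.5249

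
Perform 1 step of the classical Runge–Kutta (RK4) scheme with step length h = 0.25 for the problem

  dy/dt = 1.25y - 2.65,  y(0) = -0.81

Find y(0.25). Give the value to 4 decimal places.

-1.8848

RK4: k1 = f(t_n, y_n); k2 = f(t_n + h/2, y_n + (h/2)·k1); k3 = f(t_n + h/2, y_n + (h/2)·k2); k4 = f(t_n + h, y_n + h·k3); y_{n+1} = y_n + (h/6)·(k1 + 2k2 + 2k3 + k4).
t=0.000000, y=-0.810000:
  k1 = f(0.000000, -0.810000) = -3.662500
  k2 = f(0.125000, -1.267813) = -4.234766
  k3 = f(0.125000, -1.339346) = -4.324182
  k4 = f(0.250000, -1.891046) = -5.013807
  y ← -0.810000 + (0.25/6)·(k1 + 2k2 + 2k3 + k4) = -1.884758
y(0.25) ≈ -1.8848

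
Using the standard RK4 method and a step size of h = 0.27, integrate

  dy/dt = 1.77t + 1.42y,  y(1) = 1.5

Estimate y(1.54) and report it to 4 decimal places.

5.0044

RK4: k1 = f(t_n, y_n); k2 = f(t_n + h/2, y_n + (h/2)·k1); k3 = f(t_n + h/2, y_n + (h/2)·k2); k4 = f(t_n + h, y_n + h·k3); y_{n+1} = y_n + (h/6)·(k1 + 2k2 + 2k3 + k4).
t=1.000000, y=1.500000:
  k1 = f(1.000000, 1.500000) = 3.900000
  k2 = f(1.135000, 2.026500) = 4.886580
  k3 = f(1.135000, 2.159688) = 5.075707
  k4 = f(1.270000, 2.870441) = 6.323926
  y ← 1.500000 + (0.27/6)·(k1 + 2k2 + 2k3 + k4) = 2.856683
t=1.270000, y=2.856683:
  k1 = f(1.270000, 2.856683) = 6.304389
  k2 = f(1.405000, 3.707775) = 7.751891
  k3 = f(1.405000, 3.903188) = 8.029377
  k4 = f(1.540000, 5.024614) = 9.860752
  y ← 2.856683 + (0.27/6)·(k1 + 2k2 + 2k3 + k4) = 5.004428
y(1.54) ≈ 5.0044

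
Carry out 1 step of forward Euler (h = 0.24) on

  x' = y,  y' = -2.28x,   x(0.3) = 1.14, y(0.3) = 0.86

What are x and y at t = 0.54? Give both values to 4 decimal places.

1.3464, 0.2362

Euler on (x,y): x_{n+1} = x_n + h·x', y_{n+1} = y_n + h·y'.
0.300000: (1.140000, 0.860000); f=(0.860000, -2.599200) → (1.346400, 0.236192)
(x(0.54), y(0.54)) ≈ (1.3464, 0.2362)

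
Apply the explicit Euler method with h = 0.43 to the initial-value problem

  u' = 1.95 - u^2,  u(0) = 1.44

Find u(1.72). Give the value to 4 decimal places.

Euler: u_{n+1} = u_n + h·f(t_n, u_n).
t=0.000000, u=1.440000: f=-0.123600 → u ← 1.440000 + 0.43·(-0.123600) = 1.386852
t=0.430000, u=1.386852: f=0.026642 → u ← 1.386852 + 0.43·0.026642 = 1.398308
t=0.860000, u=1.398308: f=-0.005265 → u ← 1.398308 + 0.43·(-0.005265) = 1.396044
t=1.290000, u=1.396044: f=0.001061 → u ← 1.396044 + 0.43·0.001061 = 1.396500
u(1.72) ≈ 1.3965

1.3965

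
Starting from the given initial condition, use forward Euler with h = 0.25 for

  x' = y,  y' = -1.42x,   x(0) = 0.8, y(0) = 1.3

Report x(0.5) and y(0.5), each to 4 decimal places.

Euler on (x,y): x_{n+1} = x_n + h·x', y_{n+1} = y_n + h·y'.
0.000000: (0.800000, 1.300000); f=(1.300000, -1.136000) → (1.125000, 1.016000)
0.250000: (1.125000, 1.016000); f=(1.016000, -1.597500) → (1.379000, 0.616625)
(x(0.5), y(0.5)) ≈ (1.3790, 0.6166)

1.3790, 0.6166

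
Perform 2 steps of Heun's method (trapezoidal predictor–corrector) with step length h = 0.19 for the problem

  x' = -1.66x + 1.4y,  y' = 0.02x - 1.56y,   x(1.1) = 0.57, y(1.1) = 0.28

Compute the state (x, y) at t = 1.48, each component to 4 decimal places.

0.3847, 0.1590

Heun on (x,y): k1 = f(t_n, state_n); k2 = f(t_n + h, state_n + h·k1); state_{n+1} = state_n + (h/2)·(k1 + k2).
1.100000: (0.570000, 0.280000)
  k1 = (-0.554200, -0.425400)
  predictor → (0.464702, 0.199174)
  k2 = (-0.492562, -0.301417)
  → (0.470558, 0.210952)
1.290000: (0.470558, 0.210952)
  k1 = (-0.485792, -0.319675)
  predictor → (0.378257, 0.150214)
  k2 = (-0.417607, -0.226769)
  → (0.384735, 0.159040)
(x(1.48), y(1.48)) ≈ (0.3847, 0.1590)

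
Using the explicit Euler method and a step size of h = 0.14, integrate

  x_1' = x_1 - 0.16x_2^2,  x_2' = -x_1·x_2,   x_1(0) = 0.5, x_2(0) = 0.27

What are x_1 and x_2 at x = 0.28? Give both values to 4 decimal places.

Euler on (x_1,x_2): x_1_{n+1} = x_1_n + h·x_1', x_2_{n+1} = x_2_n + h·x_2'.
0.000000: (0.500000, 0.270000); f=(0.488336, -0.135000) → (0.568367, 0.251100)
0.140000: (0.568367, 0.251100); f=(0.558279, -0.142717) → (0.646526, 0.231120)
(x_1(0.28), x_2(0.28)) ≈ (0.6465, 0.2311)

0.6465, 0.2311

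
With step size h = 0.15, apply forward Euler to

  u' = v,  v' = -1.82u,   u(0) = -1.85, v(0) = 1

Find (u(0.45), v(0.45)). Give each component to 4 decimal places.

-1.1789, 2.3716

Euler on (u,v): u_{n+1} = u_n + h·u', v_{n+1} = v_n + h·v'.
0.000000: (-1.850000, 1.000000); f=(1.000000, 3.367000) → (-1.700000, 1.505050)
0.150000: (-1.700000, 1.505050); f=(1.505050, 3.094000) → (-1.474243, 1.969150)
0.300000: (-1.474243, 1.969150); f=(1.969150, 2.683121) → (-1.178870, 2.371618)
(u(0.45), v(0.45)) ≈ (-1.1789, 2.3716)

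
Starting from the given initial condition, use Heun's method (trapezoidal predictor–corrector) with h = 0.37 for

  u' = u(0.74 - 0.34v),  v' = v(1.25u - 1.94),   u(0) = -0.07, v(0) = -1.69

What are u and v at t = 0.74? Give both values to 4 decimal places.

-0.1458, -0.4698

Heun on (u,v): k1 = f(t_n, state_n); k2 = f(t_n + h, state_n + h·k1); state_{n+1} = state_n + (h/2)·(k1 + k2).
0.000000: (-0.070000, -1.690000)
  k1 = (-0.092022, 3.426475)
  predictor → (-0.104048, -0.422204)
  k2 = (-0.091932, 0.873988)
  → (-0.104031, -0.894414)
0.370000: (-0.104031, -0.894414)
  k1 = (-0.108619, 1.851473)
  predictor → (-0.144221, -0.209369)
  k2 = (-0.116990, 0.443921)
  → (-0.145769, -0.469766)
(u(0.74), v(0.74)) ≈ (-0.1458, -0.4698)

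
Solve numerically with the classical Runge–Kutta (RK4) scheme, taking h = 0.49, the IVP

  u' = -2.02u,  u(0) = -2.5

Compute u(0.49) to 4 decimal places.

RK4: k1 = f(s_n, u_n); k2 = f(s_n + h/2, u_n + (h/2)·k1); k3 = f(s_n + h/2, u_n + (h/2)·k2); k4 = f(s_n + h, u_n + h·k3); u_{n+1} = u_n + (h/6)·(k1 + 2k2 + 2k3 + k4).
s=0.000000, u=-2.500000:
  k1 = f(0.000000, -2.500000) = 5.050000
  k2 = f(0.245000, -1.262750) = 2.550755
  k3 = f(0.245000, -1.875065) = 3.787631
  k4 = f(0.490000, -0.644061) = 1.301002
  u ← -2.500000 + (0.49/6)·(k1 + 2k2 + 2k3 + k4) = -0.946065
u(0.49) ≈ -0.9461

-0.9461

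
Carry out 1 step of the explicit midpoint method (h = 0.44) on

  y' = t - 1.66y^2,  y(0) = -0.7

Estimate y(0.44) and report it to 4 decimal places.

-1.1675

Midpoint: k1 = f(t_n, y_n); k2 = f(t_n + h/2, y_n + (h/2)·k1); y_{n+1} = y_n + h·k2.
t=0.000000, y=-0.700000:
  k1 = f(0.000000, -0.700000) = -0.813400
  k2 = f(0.220000, -0.878948) = -1.062432
  y ← -0.700000 + 0.44·(-1.062432) = -1.167470
y(0.44) ≈ -1.1675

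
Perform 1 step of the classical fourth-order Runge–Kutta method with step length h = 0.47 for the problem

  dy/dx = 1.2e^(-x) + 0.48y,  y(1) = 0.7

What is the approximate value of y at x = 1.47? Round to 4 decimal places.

1.0645

RK4: k1 = f(x_n, y_n); k2 = f(x_n + h/2, y_n + (h/2)·k1); k3 = f(x_n + h/2, y_n + (h/2)·k2); k4 = f(x_n + h, y_n + h·k3); y_{n+1} = y_n + (h/6)·(k1 + 2k2 + 2k3 + k4).
x=1.000000, y=0.700000:
  k1 = f(1.000000, 0.700000) = 0.777455
  k2 = f(1.235000, 0.882702) = 0.772699
  k3 = f(1.235000, 0.881584) = 0.772162
  k4 = f(1.470000, 1.062916) = 0.786110
  y ← 0.700000 + (0.47/6)·(k1 + 2k2 + 2k3 + k4) = 1.064508
y(1.47) ≈ 1.0645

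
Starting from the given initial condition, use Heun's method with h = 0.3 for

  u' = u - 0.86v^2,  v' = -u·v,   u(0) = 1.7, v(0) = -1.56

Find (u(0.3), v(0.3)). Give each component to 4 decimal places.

1.8030, -0.9808

Heun on (u,v): k1 = f(t_n, state_n); k2 = f(t_n + h, state_n + h·k1); state_{n+1} = state_n + (h/2)·(k1 + k2).
0.000000: (1.700000, -1.560000)
  k1 = (-0.392896, 2.652000)
  predictor → (1.582131, -0.764400)
  k2 = (1.079627, 1.209381)
  → (1.803010, -0.980793)
(u(0.3), v(0.3)) ≈ (1.8030, -0.9808)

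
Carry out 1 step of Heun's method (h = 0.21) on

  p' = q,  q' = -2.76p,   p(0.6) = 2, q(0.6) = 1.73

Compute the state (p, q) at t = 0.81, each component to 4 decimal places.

2.2416, 0.4655

Heun on (p,q): k1 = f(t_n, state_n); k2 = f(t_n + h, state_n + h·k1); state_{n+1} = state_n + (h/2)·(k1 + k2).
0.600000: (2.000000, 1.730000)
  k1 = (1.730000, -5.520000)
  predictor → (2.363300, 0.570800)
  k2 = (0.570800, -6.522708)
  → (2.241584, 0.465516)
(p(0.81), q(0.81)) ≈ (2.2416, 0.4655)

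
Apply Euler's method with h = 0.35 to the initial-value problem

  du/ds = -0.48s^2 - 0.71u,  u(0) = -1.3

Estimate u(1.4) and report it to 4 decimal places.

Euler: u_{n+1} = u_n + h·f(s_n, u_n).
s=0.000000, u=-1.300000: f=0.923000 → u ← -1.300000 + 0.35·0.923000 = -0.976950
s=0.350000, u=-0.976950: f=0.634835 → u ← -0.976950 + 0.35·0.634835 = -0.754758
s=0.700000, u=-0.754758: f=0.300678 → u ← -0.754758 + 0.35·0.300678 = -0.649521
s=1.050000, u=-0.649521: f=-0.068040 → u ← -0.649521 + 0.35·(-0.068040) = -0.673335
u(1.4) ≈ -0.6733

-0.6733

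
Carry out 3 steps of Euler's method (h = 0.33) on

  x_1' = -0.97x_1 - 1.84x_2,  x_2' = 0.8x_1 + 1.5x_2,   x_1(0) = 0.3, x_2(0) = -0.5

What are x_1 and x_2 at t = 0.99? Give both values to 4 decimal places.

Euler on (x_1,x_2): x_1_{n+1} = x_1_n + h·x_1', x_2_{n+1} = x_2_n + h·x_2'.
0.000000: (0.300000, -0.500000); f=(0.629000, -0.510000) → (0.507570, -0.668300)
0.330000: (0.507570, -0.668300); f=(0.737329, -0.596394) → (0.750889, -0.865110)
0.660000: (0.750889, -0.865110); f=(0.863440, -0.696954) → (1.035824, -1.095105)
(x_1(0.99), x_2(0.99)) ≈ (1.0358, -1.0951)

1.0358, -1.0951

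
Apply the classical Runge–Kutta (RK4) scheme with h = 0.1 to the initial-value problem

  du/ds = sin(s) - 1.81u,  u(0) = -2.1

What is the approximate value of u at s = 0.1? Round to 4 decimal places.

RK4: k1 = f(s_n, u_n); k2 = f(s_n + h/2, u_n + (h/2)·k1); k3 = f(s_n + h/2, u_n + (h/2)·k2); k4 = f(s_n + h, u_n + h·k3); u_{n+1} = u_n + (h/6)·(k1 + 2k2 + 2k3 + k4).
s=0.000000, u=-2.100000:
  k1 = f(0.000000, -2.100000) = 3.801000
  k2 = f(0.050000, -1.909950) = 3.506989
  k3 = f(0.050000, -1.924651) = 3.533597
  k4 = f(0.100000, -1.746640) = 3.261252
  u ← -2.100000 + (0.1/6)·(k1 + 2k2 + 2k3 + k4) = -1.747610
u(0.1) ≈ -1.7476

-1.7476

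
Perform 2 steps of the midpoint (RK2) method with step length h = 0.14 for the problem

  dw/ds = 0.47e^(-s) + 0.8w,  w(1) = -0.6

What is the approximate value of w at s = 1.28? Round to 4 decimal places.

Midpoint: k1 = f(s_n, w_n); k2 = f(s_n + h/2, w_n + (h/2)·k1); w_{n+1} = w_n + h·k2.
s=1.000000, w=-0.600000:
  k1 = f(1.000000, -0.600000) = -0.307097
  k2 = f(1.070000, -0.621497) = -0.335983
  w ← -0.600000 + 0.14·(-0.335983) = -0.647038
s=1.140000, w=-0.647038:
  k1 = f(1.140000, -0.647038) = -0.367315
  k2 = f(1.210000, -0.672750) = -0.398047
  w ← -0.647038 + 0.14·(-0.398047) = -0.702764
w(1.28) ≈ -0.7028

-0.7028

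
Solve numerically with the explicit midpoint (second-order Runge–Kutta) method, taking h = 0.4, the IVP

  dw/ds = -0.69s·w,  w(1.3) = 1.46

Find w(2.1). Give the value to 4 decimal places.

0.5771

Midpoint: k1 = f(s_n, w_n); k2 = f(s_n + h/2, w_n + (h/2)·k1); w_{n+1} = w_n + h·k2.
s=1.300000, w=1.460000:
  k1 = f(1.300000, 1.460000) = -1.309620
  k2 = f(1.500000, 1.198076) = -1.240009
  w ← 1.460000 + 0.4·(-1.240009) = 0.963997
s=1.700000, w=0.963997:
  k1 = f(1.700000, 0.963997) = -1.130768
  k2 = f(1.900000, 0.737843) = -0.967312
  w ← 0.963997 + 0.4·(-0.967312) = 0.577072
w(2.1) ≈ 0.5771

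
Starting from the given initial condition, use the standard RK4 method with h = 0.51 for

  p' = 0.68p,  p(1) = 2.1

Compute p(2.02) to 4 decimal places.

RK4: k1 = f(x_n, p_n); k2 = f(x_n + h/2, p_n + (h/2)·k1); k3 = f(x_n + h/2, p_n + (h/2)·k2); k4 = f(x_n + h, p_n + h·k3); p_{n+1} = p_n + (h/6)·(k1 + 2k2 + 2k3 + k4).
x=1.000000, p=2.100000:
  k1 = f(1.000000, 2.100000) = 1.428000
  k2 = f(1.255000, 2.464140) = 1.675615
  k3 = f(1.255000, 2.527282) = 1.718552
  k4 = f(1.510000, 2.976461) = 2.023994
  p ← 2.100000 + (0.51/6)·(k1 + 2k2 + 2k3 + k4) = 2.970428
x=1.510000, p=2.970428:
  k1 = f(1.510000, 2.970428) = 2.019891
  k2 = f(1.765000, 3.485500) = 2.370140
  k3 = f(1.765000, 3.574814) = 2.430873
  k4 = f(2.020000, 4.210173) = 2.862918
  p ← 2.970428 + (0.51/6)·(k1 + 2k2 + 2k3 + k4) = 4.201639
p(2.02) ≈ 4.2016

4.2016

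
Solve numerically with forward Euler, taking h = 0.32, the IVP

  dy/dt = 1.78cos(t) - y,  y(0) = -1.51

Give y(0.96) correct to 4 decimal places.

Euler: y_{n+1} = y_n + h·f(t_n, y_n).
t=0.000000, y=-1.510000: f=3.290000 → y ← -1.510000 + 0.32·3.290000 = -0.457200
t=0.320000, y=-0.457200: f=2.146839 → y ← -0.457200 + 0.32·2.146839 = 0.229788
t=0.640000, y=0.229788: f=1.197942 → y ← 0.229788 + 0.32·1.197942 = 0.613130
y(0.96) ≈ 0.6131

0.6131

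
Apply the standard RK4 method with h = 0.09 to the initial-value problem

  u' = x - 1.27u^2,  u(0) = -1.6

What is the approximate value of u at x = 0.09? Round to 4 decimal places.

RK4: k1 = f(x_n, u_n); k2 = f(x_n + h/2, u_n + (h/2)·k1); k3 = f(x_n + h/2, u_n + (h/2)·k2); k4 = f(x_n + h, u_n + h·k3); u_{n+1} = u_n + (h/6)·(k1 + 2k2 + 2k3 + k4).
x=0.000000, u=-1.600000:
  k1 = f(0.000000, -1.600000) = -3.251200
  k2 = f(0.045000, -1.746304) = -3.827964
  k3 = f(0.045000, -1.772258) = -3.943943
  k4 = f(0.090000, -1.954955) = -4.763747
  u ← -1.600000 + (0.09/6)·(k1 + 2k2 + 2k3 + k4) = -1.953381
u(0.09) ≈ -1.9534

-1.9534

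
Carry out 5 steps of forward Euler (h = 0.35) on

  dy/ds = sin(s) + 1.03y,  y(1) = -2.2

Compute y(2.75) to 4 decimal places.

-7.0841

Euler: y_{n+1} = y_n + h·f(s_n, y_n).
s=1.000000, y=-2.200000: f=-1.424529 → y ← -2.200000 + 0.35·(-1.424529) = -2.698585
s=1.350000, y=-2.698585: f=-1.803819 → y ← -2.698585 + 0.35·(-1.803819) = -3.329922
s=1.700000, y=-3.329922: f=-2.438155 → y ← -3.329922 + 0.35·(-2.438155) = -4.183276
s=2.050000, y=-4.183276: f=-3.421412 → y ← -4.183276 + 0.35·(-3.421412) = -5.380770
s=2.400000, y=-5.380770: f=-4.866730 → y ← -5.380770 + 0.35·(-4.866730) = -7.084126
y(2.75) ≈ -7.0841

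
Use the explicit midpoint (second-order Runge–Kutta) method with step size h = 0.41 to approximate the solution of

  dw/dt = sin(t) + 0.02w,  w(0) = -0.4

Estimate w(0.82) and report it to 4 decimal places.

Midpoint: k1 = f(t_n, w_n); k2 = f(t_n + h/2, w_n + (h/2)·k1); w_{n+1} = w_n + h·k2.
t=0.000000, w=-0.400000:
  k1 = f(0.000000, -0.400000) = -0.008000
  k2 = f(0.205000, -0.401640) = 0.195534
  w ← -0.400000 + 0.41·0.195534 = -0.319831
t=0.410000, w=-0.319831:
  k1 = f(0.410000, -0.319831) = 0.392213
  k2 = f(0.615000, -0.239427) = 0.572170
  w ← -0.319831 + 0.41·0.572170 = -0.085241
w(0.82) ≈ -0.0852

-0.0852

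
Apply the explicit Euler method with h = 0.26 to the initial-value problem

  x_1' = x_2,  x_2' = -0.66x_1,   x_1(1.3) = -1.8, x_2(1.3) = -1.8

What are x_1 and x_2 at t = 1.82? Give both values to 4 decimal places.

-2.6557, -1.1019

Euler on (x_1,x_2): x_1_{n+1} = x_1_n + h·x_1', x_2_{n+1} = x_2_n + h·x_2'.
1.300000: (-1.800000, -1.800000); f=(-1.800000, 1.188000) → (-2.268000, -1.491120)
1.560000: (-2.268000, -1.491120); f=(-1.491120, 1.496880) → (-2.655691, -1.101931)
(x_1(1.82), x_2(1.82)) ≈ (-2.6557, -1.1019)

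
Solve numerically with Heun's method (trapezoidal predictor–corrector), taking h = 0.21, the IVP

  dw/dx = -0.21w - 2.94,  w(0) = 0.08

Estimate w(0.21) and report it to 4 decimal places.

-0.5272

Heun: k1 = f(x_n, w_n); k2 = f(x_n + h, w_n + h·k1); w_{n+1} = w_n + (h/2)·(k1 + k2).
x=0.000000, w=0.080000:
  k1 = f(0.000000, 0.080000) = -2.956800
  k2 = f(0.210000, -0.540928) = -2.826405
  w ← 0.080000 + (0.21/2)·(-2.956800 + (-2.826405)) = -0.527237
w(0.21) ≈ -0.5272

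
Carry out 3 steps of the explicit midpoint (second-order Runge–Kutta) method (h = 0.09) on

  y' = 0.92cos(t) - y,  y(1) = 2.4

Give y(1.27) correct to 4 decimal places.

Midpoint: k1 = f(t_n, y_n); k2 = f(t_n + h/2, y_n + (h/2)·k1); y_{n+1} = y_n + h·k2.
t=1.000000, y=2.400000:
  k1 = f(1.000000, 2.400000) = -1.902922
  k2 = f(1.045000, 2.314369) = -1.852619
  y ← 2.400000 + 0.09·(-1.852619) = 2.233264
t=1.090000, y=2.233264:
  k1 = f(1.090000, 2.233264) = -1.807778
  k2 = f(1.135000, 2.151914) = -1.763552
  y ← 2.233264 + 0.09·(-1.763552) = 2.074545
t=1.180000, y=2.074545:
  k1 = f(1.180000, 2.074545) = -1.724094
  k2 = f(1.225000, 1.996960) = -1.685130
  y ← 2.074545 + 0.09·(-1.685130) = 1.922883
y(1.27) ≈ 1.9229

1.9229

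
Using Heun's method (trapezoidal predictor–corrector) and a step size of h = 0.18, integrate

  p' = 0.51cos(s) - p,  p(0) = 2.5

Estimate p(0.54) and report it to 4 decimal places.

1.6611

Heun: k1 = f(s_n, p_n); k2 = f(s_n + h, p_n + h·k1); p_{n+1} = p_n + (h/2)·(k1 + k2).
s=0.000000, p=2.500000:
  k1 = f(0.000000, 2.500000) = -1.990000
  k2 = f(0.180000, 2.141800) = -1.640040
  p ← 2.500000 + (0.18/2)·(-1.990000 + (-1.640040)) = 2.173296
s=0.180000, p=2.173296:
  k1 = f(0.180000, 2.173296) = -1.671536
  k2 = f(0.360000, 1.872420) = -1.395113
  p ← 2.173296 + (0.18/2)·(-1.671536 + (-1.395113)) = 1.897298
s=0.360000, p=1.897298:
  k1 = f(0.360000, 1.897298) = -1.419991
  k2 = f(0.540000, 1.641700) = -1.204268
  p ← 1.897298 + (0.18/2)·(-1.419991 + (-1.204268)) = 1.661115
p(0.54) ≈ 1.6611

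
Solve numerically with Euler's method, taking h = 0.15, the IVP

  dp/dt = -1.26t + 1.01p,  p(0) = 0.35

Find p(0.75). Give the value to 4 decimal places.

Euler: p_{n+1} = p_n + h·f(t_n, p_n).
t=0.000000, p=0.350000: f=0.353500 → p ← 0.350000 + 0.15·0.353500 = 0.403025
t=0.150000, p=0.403025: f=0.218055 → p ← 0.403025 + 0.15·0.218055 = 0.435733
t=0.300000, p=0.435733: f=0.062091 → p ← 0.435733 + 0.15·0.062091 = 0.445047
t=0.450000, p=0.445047: f=-0.117503 → p ← 0.445047 + 0.15·(-0.117503) = 0.427421
t=0.600000, p=0.427421: f=-0.324304 → p ← 0.427421 + 0.15·(-0.324304) = 0.378776
p(0.75) ≈ 0.3788

0.3788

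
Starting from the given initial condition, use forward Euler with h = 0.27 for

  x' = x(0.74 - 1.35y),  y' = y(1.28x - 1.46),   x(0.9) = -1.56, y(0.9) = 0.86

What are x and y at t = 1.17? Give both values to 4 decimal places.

-1.3827, 0.0573

Euler on (x,y): x_{n+1} = x_n + h·x', y_{n+1} = y_n + h·y'.
0.900000: (-1.560000, 0.860000); f=(0.656760, -2.972848) → (-1.382675, 0.057331)
(x(1.17), y(1.17)) ≈ (-1.3827, 0.0573)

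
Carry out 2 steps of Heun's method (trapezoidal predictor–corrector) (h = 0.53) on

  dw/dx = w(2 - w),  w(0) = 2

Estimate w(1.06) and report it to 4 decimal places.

Heun: k1 = f(x_n, w_n); k2 = f(x_n + h, w_n + h·k1); w_{n+1} = w_n + (h/2)·(k1 + k2).
x=0.000000, w=2.000000:
  k1 = f(0.000000, 2.000000) = 0.000000
  k2 = f(0.530000, 2.000000) = 0.000000
  w ← 2.000000 + (0.53/2)·(0.000000 + 0.000000) = 2.000000
x=0.530000, w=2.000000:
  k1 = f(0.530000, 2.000000) = 0.000000
  k2 = f(1.060000, 2.000000) = 0.000000
  w ← 2.000000 + (0.53/2)·(0.000000 + 0.000000) = 2.000000
w(1.06) ≈ 2.0000

2.0000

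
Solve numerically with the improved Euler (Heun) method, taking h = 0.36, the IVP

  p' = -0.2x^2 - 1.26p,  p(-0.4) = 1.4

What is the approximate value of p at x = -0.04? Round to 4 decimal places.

0.9058

Heun: k1 = f(x_n, p_n); k2 = f(x_n + h, p_n + h·k1); p_{n+1} = p_n + (h/2)·(k1 + k2).
x=-0.400000, p=1.400000:
  k1 = f(-0.400000, 1.400000) = -1.796000
  k2 = f(-0.040000, 0.753440) = -0.949654
  p ← 1.400000 + (0.36/2)·(-1.796000 + (-0.949654)) = 0.905782
p(-0.04) ≈ 0.9058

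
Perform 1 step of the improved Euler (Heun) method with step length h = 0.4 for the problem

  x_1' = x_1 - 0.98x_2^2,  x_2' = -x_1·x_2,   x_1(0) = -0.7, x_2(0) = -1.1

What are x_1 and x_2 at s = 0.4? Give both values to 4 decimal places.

Heun on (x_1,x_2): k1 = f(s_n, state_n); k2 = f(s_n + h, state_n + h·k1); state_{n+1} = state_n + (h/2)·(k1 + k2).
0.000000: (-0.700000, -1.100000)
  k1 = (-1.885800, -0.770000)
  predictor → (-1.454320, -1.408000)
  k2 = (-3.397135, -2.047683)
  → (-1.756587, -1.663537)
(x_1(0.4), x_2(0.4)) ≈ (-1.7566, -1.6635)

-1.7566, -1.6635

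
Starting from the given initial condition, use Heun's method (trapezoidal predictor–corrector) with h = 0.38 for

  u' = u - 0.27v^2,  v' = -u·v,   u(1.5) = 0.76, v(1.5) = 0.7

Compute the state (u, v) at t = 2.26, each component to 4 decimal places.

1.5112, 0.3211

Heun on (u,v): k1 = f(t_n, state_n); k2 = f(t_n + h, state_n + h·k1); state_{n+1} = state_n + (h/2)·(k1 + k2).
1.500000: (0.760000, 0.700000)
  k1 = (0.627700, -0.532000)
  predictor → (0.998526, 0.497840)
  k2 = (0.931608, -0.497106)
  → (1.056269, 0.504470)
1.880000: (1.056269, 0.504470)
  k1 = (0.987556, -0.532856)
  predictor → (1.431540, 0.301985)
  k2 = (1.406917, -0.432303)
  → (1.511218, 0.321090)
(u(2.26), v(2.26)) ≈ (1.5112, 0.3211)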